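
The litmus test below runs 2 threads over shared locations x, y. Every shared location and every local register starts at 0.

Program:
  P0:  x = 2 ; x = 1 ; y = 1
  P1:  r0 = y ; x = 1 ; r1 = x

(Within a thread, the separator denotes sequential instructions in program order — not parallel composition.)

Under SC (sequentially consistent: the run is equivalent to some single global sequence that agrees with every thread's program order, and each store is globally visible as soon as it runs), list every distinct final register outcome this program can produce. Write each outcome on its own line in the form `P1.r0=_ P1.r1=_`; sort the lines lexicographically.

outcome vector order: (P1.r0,P1.r1)
|SC outcomes| = 3

P1.r0=0 P1.r1=1
P1.r0=0 P1.r1=2
P1.r0=1 P1.r1=1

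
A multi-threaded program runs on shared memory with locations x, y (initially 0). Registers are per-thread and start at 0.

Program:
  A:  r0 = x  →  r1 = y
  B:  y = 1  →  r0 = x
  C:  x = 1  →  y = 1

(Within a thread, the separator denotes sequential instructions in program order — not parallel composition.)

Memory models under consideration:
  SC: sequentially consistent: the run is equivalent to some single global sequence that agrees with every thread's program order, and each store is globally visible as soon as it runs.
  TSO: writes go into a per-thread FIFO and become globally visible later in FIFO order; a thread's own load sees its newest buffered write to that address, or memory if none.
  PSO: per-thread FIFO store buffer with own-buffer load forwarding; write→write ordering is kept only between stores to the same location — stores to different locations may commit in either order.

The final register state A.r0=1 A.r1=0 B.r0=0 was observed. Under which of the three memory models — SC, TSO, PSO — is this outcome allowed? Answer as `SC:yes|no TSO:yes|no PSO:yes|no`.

outcome vector order: (A.r0,A.r1,B.r0)
SC (7): 000, 001, 010, 011, 101, 110, 111
TSO (8): 000, 001, 010, 011, 100, 101, 110, 111
PSO (8): 000, 001, 010, 011, 100, 101, 110, 111
target 100 ∈ {TSO,PSO}

SC:no TSO:yes PSO:yes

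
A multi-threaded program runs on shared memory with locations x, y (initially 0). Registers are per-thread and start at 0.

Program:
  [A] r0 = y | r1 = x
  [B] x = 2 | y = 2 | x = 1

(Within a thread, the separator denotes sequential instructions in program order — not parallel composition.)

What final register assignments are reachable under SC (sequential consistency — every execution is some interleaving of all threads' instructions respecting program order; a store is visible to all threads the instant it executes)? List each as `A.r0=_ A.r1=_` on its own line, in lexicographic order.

outcome vector order: (A.r0,A.r1)
|SC outcomes| = 5

A.r0=0 A.r1=0
A.r0=0 A.r1=1
A.r0=0 A.r1=2
A.r0=2 A.r1=1
A.r0=2 A.r1=2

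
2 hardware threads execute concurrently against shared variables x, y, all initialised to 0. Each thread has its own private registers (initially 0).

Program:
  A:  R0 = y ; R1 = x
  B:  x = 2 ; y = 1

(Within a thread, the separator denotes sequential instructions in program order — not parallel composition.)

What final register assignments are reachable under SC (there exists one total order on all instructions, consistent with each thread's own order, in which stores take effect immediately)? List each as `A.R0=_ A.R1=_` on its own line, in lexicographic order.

A.R0=0 A.R1=0
A.R0=0 A.R1=2
A.R0=1 A.R1=2

outcome vector order: (A.R0,A.R1)
|SC outcomes| = 3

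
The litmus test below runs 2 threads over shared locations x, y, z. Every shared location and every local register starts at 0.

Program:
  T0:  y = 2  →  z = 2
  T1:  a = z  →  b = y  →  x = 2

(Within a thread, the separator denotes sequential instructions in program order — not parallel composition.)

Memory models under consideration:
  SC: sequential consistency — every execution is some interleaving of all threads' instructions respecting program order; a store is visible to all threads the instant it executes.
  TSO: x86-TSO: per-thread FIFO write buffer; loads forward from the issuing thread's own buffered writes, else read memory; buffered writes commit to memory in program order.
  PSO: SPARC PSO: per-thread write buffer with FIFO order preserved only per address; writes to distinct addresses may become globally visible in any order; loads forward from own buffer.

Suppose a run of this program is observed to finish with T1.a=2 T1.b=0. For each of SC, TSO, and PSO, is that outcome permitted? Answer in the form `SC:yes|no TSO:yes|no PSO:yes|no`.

SC:no TSO:no PSO:yes

outcome vector order: (T1.a,T1.b)
[SC] allowed = {(0,0), (0,2), (2,2)}
[TSO] allowed = {(0,0), (0,2), (2,2)}
[PSO] allowed = {(0,0), (0,2), (2,0), (2,2)}
target (2,0) ∈ {PSO}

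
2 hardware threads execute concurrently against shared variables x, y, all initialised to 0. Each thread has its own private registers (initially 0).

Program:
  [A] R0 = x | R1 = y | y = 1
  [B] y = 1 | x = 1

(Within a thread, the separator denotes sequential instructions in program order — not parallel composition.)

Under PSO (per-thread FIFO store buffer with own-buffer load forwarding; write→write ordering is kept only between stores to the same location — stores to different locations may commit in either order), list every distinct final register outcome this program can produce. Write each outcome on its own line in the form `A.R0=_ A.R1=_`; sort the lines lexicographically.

A.R0=0 A.R1=0
A.R0=0 A.R1=1
A.R0=1 A.R1=0
A.R0=1 A.R1=1

outcome vector order: (A.R0,A.R1)
|PSO outcomes| = 4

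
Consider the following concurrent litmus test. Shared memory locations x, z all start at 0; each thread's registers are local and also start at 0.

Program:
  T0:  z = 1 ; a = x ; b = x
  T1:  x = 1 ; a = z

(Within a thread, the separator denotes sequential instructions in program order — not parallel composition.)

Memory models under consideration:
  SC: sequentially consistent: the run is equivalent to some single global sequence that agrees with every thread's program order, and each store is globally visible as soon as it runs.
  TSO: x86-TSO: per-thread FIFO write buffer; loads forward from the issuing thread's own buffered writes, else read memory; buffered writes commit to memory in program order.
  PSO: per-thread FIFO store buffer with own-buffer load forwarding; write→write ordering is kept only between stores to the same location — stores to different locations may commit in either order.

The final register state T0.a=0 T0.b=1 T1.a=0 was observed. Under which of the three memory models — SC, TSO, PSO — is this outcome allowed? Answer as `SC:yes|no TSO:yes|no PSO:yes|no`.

SC:no TSO:yes PSO:yes

outcome vector order: (T0.a,T0.b,T1.a)
SC (4): 001; 011; 110; 111
TSO (6): 000; 001; 010; 011; 110; 111
PSO (6): 000; 001; 010; 011; 110; 111
target 010 ∈ {TSO,PSO}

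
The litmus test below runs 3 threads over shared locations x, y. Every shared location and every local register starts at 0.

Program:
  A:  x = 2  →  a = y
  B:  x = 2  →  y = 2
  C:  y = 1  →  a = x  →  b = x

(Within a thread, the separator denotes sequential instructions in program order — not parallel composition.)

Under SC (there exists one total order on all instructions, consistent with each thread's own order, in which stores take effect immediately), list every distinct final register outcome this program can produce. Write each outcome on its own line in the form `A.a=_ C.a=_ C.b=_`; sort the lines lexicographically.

A.a=0 C.a=2 C.b=2
A.a=1 C.a=0 C.b=0
A.a=1 C.a=0 C.b=2
A.a=1 C.a=2 C.b=2
A.a=2 C.a=0 C.b=0
A.a=2 C.a=0 C.b=2
A.a=2 C.a=2 C.b=2

outcome vector order: (A.a,C.a,C.b)
|SC outcomes| = 7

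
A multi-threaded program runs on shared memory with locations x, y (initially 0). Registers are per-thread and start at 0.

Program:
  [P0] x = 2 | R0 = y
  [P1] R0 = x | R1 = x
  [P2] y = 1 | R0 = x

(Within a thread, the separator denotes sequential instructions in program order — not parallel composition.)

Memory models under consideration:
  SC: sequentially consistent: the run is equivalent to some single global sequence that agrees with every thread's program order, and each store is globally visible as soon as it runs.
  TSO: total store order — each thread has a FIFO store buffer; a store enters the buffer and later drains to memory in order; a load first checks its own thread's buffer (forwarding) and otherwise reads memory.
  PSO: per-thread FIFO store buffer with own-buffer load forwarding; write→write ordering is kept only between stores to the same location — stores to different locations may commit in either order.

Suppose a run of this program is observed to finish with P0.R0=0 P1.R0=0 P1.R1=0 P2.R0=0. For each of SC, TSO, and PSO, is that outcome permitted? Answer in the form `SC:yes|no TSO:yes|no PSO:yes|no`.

outcome vector order: (P0.R0,P1.R0,P1.R1,P2.R0)
under SC → (0,0,0,2); (0,0,2,2); (0,2,2,2); (1,0,0,0); (1,0,0,2); (1,0,2,0); (1,0,2,2); (1,2,2,0); (1,2,2,2)
under TSO → (0,0,0,0); (0,0,0,2); (0,0,2,0); (0,0,2,2); (0,2,2,0); (0,2,2,2); (1,0,0,0); (1,0,0,2); (1,0,2,0); (1,0,2,2); (1,2,2,0); (1,2,2,2)
under PSO → (0,0,0,0); (0,0,0,2); (0,0,2,0); (0,0,2,2); (0,2,2,0); (0,2,2,2); (1,0,0,0); (1,0,0,2); (1,0,2,0); (1,0,2,2); (1,2,2,0); (1,2,2,2)
target (0,0,0,0) ∈ {TSO,PSO}

SC:no TSO:yes PSO:yes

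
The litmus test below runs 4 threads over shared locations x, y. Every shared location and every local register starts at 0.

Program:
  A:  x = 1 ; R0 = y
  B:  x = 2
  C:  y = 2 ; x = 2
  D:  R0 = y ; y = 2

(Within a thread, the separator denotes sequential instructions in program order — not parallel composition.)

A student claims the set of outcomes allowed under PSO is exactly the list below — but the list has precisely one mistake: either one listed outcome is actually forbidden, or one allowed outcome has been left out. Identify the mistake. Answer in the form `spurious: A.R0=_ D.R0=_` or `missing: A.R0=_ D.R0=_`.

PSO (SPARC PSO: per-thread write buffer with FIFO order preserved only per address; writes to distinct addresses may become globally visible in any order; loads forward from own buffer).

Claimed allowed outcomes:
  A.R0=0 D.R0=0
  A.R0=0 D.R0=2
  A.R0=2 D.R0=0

outcome vector order: (A.R0,D.R0)
under PSO → 0/0, 0/2, 2/0, 2/2
PSO∖claimed = {2/2}

missing: A.R0=2 D.R0=2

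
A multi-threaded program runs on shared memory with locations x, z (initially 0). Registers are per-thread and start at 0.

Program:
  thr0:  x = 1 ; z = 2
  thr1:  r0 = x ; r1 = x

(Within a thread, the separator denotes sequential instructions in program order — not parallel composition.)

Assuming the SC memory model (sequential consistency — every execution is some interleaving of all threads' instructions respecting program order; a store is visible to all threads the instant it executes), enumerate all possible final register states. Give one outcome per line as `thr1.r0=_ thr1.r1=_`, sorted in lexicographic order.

outcome vector order: (thr1.r0,thr1.r1)
|SC outcomes| = 3

thr1.r0=0 thr1.r1=0
thr1.r0=0 thr1.r1=1
thr1.r0=1 thr1.r1=1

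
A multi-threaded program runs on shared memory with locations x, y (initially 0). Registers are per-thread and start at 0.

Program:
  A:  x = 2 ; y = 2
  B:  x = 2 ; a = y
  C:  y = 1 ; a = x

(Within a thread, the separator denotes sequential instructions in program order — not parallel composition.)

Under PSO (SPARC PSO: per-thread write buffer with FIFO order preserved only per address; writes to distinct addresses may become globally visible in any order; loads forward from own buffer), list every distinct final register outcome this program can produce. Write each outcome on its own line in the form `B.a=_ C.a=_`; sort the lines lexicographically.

B.a=0 C.a=0
B.a=0 C.a=2
B.a=1 C.a=0
B.a=1 C.a=2
B.a=2 C.a=0
B.a=2 C.a=2

outcome vector order: (B.a,C.a)
|PSO outcomes| = 6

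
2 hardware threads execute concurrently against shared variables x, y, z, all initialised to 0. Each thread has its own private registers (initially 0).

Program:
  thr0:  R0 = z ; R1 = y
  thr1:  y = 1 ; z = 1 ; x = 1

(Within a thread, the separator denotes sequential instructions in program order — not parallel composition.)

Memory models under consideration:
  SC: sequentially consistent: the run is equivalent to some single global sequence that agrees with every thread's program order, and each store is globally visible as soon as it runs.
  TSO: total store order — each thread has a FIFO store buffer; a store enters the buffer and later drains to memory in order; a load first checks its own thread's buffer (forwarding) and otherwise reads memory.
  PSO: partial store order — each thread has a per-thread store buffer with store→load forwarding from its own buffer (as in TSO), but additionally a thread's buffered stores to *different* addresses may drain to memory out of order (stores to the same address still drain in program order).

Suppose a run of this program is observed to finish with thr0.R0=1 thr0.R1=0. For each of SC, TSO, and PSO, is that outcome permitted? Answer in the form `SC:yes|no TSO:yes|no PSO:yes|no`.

outcome vector order: (thr0.R0,thr0.R1)
SC (3): 00, 01, 11
TSO (3): 00, 01, 11
PSO (4): 00, 01, 10, 11
target 10 ∈ {PSO}

SC:no TSO:no PSO:yes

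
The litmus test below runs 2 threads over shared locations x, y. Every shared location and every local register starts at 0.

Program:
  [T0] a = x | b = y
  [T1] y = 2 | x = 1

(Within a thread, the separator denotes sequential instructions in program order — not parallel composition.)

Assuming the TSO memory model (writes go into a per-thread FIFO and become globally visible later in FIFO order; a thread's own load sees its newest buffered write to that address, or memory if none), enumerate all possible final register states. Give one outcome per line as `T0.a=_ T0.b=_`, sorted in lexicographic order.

T0.a=0 T0.b=0
T0.a=0 T0.b=2
T0.a=1 T0.b=2

outcome vector order: (T0.a,T0.b)
|TSO outcomes| = 3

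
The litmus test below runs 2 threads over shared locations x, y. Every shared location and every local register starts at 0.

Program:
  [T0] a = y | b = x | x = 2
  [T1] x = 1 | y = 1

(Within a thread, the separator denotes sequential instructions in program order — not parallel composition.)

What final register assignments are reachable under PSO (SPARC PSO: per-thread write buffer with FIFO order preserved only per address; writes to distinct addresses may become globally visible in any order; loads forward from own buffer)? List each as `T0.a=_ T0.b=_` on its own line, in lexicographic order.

T0.a=0 T0.b=0
T0.a=0 T0.b=1
T0.a=1 T0.b=0
T0.a=1 T0.b=1

outcome vector order: (T0.a,T0.b)
|PSO outcomes| = 4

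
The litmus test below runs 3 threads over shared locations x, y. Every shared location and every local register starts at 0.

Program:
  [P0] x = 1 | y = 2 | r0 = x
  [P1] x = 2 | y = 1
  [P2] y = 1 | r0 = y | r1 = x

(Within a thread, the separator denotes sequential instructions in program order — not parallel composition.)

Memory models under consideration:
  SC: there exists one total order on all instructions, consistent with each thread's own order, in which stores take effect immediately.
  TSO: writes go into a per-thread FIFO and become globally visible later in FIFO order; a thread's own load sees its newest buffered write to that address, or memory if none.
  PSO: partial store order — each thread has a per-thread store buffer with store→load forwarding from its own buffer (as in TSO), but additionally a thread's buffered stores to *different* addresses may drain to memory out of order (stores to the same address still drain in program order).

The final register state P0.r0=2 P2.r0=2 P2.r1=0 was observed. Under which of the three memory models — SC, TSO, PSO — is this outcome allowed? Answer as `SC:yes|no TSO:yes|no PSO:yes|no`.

outcome vector order: (P0.r0,P2.r0,P2.r1)
SC: 10 outcomes — {<1 1 0>, <1 1 1>, <1 1 2>, <1 2 1>, <1 2 2>, <2 1 0>, <2 1 1>, <2 1 2>, <2 2 1>, <2 2 2>}
TSO: 10 outcomes — {<1 1 0>, <1 1 1>, <1 1 2>, <1 2 1>, <1 2 2>, <2 1 0>, <2 1 1>, <2 1 2>, <2 2 1>, <2 2 2>}
PSO: 12 outcomes — {<1 1 0>, <1 1 1>, <1 1 2>, <1 2 0>, <1 2 1>, <1 2 2>, <2 1 0>, <2 1 1>, <2 1 2>, <2 2 0>, <2 2 1>, <2 2 2>}
target <2 2 0> ∈ {PSO}

SC:no TSO:no PSO:yes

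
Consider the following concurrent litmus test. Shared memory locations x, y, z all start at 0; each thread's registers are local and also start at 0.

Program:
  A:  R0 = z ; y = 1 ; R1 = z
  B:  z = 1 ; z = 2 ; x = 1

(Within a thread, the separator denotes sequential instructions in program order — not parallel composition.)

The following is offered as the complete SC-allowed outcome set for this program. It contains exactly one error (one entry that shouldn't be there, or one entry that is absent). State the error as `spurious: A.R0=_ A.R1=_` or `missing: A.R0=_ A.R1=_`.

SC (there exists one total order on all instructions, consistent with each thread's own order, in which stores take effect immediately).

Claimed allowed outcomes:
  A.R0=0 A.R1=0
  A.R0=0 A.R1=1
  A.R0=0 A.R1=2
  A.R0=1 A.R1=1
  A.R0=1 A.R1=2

missing: A.R0=2 A.R1=2

outcome vector order: (A.R0,A.R1)
SC: 6 outcomes — {0/0 0/1 0/2 1/1 1/2 2/2}
SC∖claimed = {2/2}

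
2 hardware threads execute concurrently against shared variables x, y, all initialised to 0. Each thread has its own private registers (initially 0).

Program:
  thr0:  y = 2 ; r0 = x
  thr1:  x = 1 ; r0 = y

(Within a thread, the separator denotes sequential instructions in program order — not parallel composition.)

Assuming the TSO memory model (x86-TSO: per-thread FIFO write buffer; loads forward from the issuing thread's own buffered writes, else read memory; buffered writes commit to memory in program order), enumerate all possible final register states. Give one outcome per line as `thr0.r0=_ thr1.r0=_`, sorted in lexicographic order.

outcome vector order: (thr0.r0,thr1.r0)
|TSO outcomes| = 4

thr0.r0=0 thr1.r0=0
thr0.r0=0 thr1.r0=2
thr0.r0=1 thr1.r0=0
thr0.r0=1 thr1.r0=2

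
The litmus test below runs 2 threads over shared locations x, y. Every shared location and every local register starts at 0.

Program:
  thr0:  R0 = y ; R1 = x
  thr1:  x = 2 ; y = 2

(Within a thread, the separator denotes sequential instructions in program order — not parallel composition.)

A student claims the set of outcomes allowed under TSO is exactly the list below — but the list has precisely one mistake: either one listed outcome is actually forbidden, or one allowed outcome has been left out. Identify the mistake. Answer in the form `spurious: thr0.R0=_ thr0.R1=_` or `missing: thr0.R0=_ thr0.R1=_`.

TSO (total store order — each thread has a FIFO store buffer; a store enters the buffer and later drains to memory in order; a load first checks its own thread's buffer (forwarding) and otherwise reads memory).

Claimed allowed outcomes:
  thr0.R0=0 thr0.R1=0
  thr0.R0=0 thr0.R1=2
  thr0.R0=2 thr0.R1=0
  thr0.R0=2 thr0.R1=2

spurious: thr0.R0=2 thr0.R1=0

outcome vector order: (thr0.R0,thr0.R1)
TSO: 3 outcomes — {(0,0); (0,2); (2,2)}
claimed∖TSO = {(2,0)}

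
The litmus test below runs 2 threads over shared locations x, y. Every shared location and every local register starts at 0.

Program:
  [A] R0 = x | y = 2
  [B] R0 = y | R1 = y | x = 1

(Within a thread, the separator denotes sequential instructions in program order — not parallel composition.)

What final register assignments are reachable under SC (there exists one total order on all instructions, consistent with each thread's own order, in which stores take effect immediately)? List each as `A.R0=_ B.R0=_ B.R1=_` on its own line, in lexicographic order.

outcome vector order: (A.R0,B.R0,B.R1)
|SC outcomes| = 4

A.R0=0 B.R0=0 B.R1=0
A.R0=0 B.R0=0 B.R1=2
A.R0=0 B.R0=2 B.R1=2
A.R0=1 B.R0=0 B.R1=0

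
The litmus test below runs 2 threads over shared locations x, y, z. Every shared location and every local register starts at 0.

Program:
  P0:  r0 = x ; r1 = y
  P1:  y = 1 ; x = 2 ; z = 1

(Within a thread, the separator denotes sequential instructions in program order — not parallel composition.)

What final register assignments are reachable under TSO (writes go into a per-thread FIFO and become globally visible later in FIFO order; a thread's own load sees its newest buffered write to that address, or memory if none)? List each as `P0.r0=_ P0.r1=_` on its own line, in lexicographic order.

P0.r0=0 P0.r1=0
P0.r0=0 P0.r1=1
P0.r0=2 P0.r1=1

outcome vector order: (P0.r0,P0.r1)
|TSO outcomes| = 3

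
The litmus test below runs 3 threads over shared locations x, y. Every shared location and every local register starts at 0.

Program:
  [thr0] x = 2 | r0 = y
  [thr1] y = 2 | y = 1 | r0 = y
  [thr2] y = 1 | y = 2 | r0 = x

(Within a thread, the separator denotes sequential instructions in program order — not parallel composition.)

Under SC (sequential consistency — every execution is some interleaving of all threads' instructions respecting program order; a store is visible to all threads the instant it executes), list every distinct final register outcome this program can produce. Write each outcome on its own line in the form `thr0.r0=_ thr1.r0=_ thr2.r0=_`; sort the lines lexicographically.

thr0.r0=0 thr1.r0=1 thr2.r0=2
thr0.r0=0 thr1.r0=2 thr2.r0=2
thr0.r0=1 thr1.r0=1 thr2.r0=0
thr0.r0=1 thr1.r0=1 thr2.r0=2
thr0.r0=1 thr1.r0=2 thr2.r0=2
thr0.r0=2 thr1.r0=1 thr2.r0=0
thr0.r0=2 thr1.r0=1 thr2.r0=2
thr0.r0=2 thr1.r0=2 thr2.r0=0
thr0.r0=2 thr1.r0=2 thr2.r0=2

outcome vector order: (thr0.r0,thr1.r0,thr2.r0)
|SC outcomes| = 9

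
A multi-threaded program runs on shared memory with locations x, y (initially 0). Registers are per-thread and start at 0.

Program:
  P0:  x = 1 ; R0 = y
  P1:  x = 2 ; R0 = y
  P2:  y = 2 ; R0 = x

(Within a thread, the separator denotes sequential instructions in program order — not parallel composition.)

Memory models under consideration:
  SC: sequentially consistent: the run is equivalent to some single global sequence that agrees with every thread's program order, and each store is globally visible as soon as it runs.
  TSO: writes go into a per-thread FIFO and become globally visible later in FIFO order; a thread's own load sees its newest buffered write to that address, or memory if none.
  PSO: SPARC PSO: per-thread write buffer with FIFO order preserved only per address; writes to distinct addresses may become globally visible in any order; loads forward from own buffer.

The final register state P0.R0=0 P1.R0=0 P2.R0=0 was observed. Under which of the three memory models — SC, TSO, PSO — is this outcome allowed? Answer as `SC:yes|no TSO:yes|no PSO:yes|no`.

SC:no TSO:yes PSO:yes

outcome vector order: (P0.R0,P1.R0,P2.R0)
SC: 9 outcomes — {001 002 021 022 201 202 220 221 222}
TSO: 12 outcomes — {000 001 002 020 021 022 200 201 202 220 221 222}
PSO: 12 outcomes — {000 001 002 020 021 022 200 201 202 220 221 222}
target 000 ∈ {TSO,PSO}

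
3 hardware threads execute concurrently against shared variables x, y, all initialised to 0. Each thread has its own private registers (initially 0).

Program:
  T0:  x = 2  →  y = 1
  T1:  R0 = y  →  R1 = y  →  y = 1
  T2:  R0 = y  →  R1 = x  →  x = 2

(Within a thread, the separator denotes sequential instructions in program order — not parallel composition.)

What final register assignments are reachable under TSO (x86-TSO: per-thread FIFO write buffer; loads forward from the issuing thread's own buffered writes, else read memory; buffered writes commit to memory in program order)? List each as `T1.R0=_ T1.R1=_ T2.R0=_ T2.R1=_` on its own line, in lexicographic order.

outcome vector order: (T1.R0,T1.R1,T2.R0,T2.R1)
|TSO outcomes| = 10

T1.R0=0 T1.R1=0 T2.R0=0 T2.R1=0
T1.R0=0 T1.R1=0 T2.R0=0 T2.R1=2
T1.R0=0 T1.R1=0 T2.R0=1 T2.R1=0
T1.R0=0 T1.R1=0 T2.R0=1 T2.R1=2
T1.R0=0 T1.R1=1 T2.R0=0 T2.R1=0
T1.R0=0 T1.R1=1 T2.R0=0 T2.R1=2
T1.R0=0 T1.R1=1 T2.R0=1 T2.R1=2
T1.R0=1 T1.R1=1 T2.R0=0 T2.R1=0
T1.R0=1 T1.R1=1 T2.R0=0 T2.R1=2
T1.R0=1 T1.R1=1 T2.R0=1 T2.R1=2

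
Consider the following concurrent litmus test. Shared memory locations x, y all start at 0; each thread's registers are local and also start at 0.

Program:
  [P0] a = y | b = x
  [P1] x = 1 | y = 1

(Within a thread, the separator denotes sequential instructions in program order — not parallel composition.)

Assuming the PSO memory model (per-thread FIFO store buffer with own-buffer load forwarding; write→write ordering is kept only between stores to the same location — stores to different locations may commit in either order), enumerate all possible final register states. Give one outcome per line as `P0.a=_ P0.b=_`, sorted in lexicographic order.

outcome vector order: (P0.a,P0.b)
|PSO outcomes| = 4

P0.a=0 P0.b=0
P0.a=0 P0.b=1
P0.a=1 P0.b=0
P0.a=1 P0.b=1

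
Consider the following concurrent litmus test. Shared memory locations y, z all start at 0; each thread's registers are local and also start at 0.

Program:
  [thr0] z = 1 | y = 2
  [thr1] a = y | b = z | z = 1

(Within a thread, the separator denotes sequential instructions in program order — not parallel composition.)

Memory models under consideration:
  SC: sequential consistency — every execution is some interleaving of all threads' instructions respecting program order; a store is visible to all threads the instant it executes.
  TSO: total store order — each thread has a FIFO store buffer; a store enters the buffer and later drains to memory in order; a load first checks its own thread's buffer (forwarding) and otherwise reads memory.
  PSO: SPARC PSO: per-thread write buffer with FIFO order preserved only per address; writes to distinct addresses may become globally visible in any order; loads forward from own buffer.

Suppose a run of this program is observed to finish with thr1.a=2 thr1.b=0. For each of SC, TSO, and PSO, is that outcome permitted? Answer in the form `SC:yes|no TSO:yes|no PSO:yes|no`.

outcome vector order: (thr1.a,thr1.b)
under SC → 0/0; 0/1; 2/1
under TSO → 0/0; 0/1; 2/1
under PSO → 0/0; 0/1; 2/0; 2/1
target 2/0 ∈ {PSO}

SC:no TSO:no PSO:yes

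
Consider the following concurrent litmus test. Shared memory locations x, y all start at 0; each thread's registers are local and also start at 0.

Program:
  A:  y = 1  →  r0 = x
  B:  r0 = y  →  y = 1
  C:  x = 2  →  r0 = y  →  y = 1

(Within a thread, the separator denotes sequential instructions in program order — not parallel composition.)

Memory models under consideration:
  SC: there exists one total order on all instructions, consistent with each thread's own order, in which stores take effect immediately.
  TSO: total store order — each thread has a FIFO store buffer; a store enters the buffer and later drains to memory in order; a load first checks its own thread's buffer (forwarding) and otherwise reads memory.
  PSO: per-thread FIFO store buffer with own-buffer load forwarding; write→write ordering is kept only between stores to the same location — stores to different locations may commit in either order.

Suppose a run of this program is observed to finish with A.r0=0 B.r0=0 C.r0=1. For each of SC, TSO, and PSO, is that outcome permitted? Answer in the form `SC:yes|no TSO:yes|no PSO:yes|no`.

outcome vector order: (A.r0,B.r0,C.r0)
[SC] allowed = {001; 011; 200; 201; 210; 211}
[TSO] allowed = {000; 001; 010; 011; 200; 201; 210; 211}
[PSO] allowed = {000; 001; 010; 011; 200; 201; 210; 211}
target 001 ∈ {SC,TSO,PSO}

SC:yes TSO:yes PSO:yes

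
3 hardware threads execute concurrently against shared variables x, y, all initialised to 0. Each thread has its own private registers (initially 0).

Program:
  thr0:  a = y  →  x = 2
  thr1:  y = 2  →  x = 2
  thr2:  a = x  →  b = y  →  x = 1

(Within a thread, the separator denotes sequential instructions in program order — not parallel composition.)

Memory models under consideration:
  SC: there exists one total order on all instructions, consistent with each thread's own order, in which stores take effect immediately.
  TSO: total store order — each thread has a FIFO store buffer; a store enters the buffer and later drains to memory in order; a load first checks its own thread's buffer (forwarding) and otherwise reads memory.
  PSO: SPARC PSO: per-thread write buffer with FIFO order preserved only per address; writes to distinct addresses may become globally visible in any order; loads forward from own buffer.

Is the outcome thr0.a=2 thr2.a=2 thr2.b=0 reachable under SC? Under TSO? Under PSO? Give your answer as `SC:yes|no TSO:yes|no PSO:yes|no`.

outcome vector order: (thr0.a,thr2.a,thr2.b)
[SC] allowed = {<0 0 0> <0 0 2> <0 2 0> <0 2 2> <2 0 0> <2 0 2> <2 2 2>}
[TSO] allowed = {<0 0 0> <0 0 2> <0 2 0> <0 2 2> <2 0 0> <2 0 2> <2 2 2>}
[PSO] allowed = {<0 0 0> <0 0 2> <0 2 0> <0 2 2> <2 0 0> <2 0 2> <2 2 0> <2 2 2>}
target <2 2 0> ∈ {PSO}

SC:no TSO:no PSO:yes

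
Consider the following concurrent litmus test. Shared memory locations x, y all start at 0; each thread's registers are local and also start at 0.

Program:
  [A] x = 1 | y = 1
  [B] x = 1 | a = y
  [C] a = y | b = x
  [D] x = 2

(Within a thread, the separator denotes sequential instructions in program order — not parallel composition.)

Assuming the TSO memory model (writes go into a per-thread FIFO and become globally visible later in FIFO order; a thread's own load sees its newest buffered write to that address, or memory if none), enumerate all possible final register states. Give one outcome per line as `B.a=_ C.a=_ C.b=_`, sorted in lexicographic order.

outcome vector order: (B.a,C.a,C.b)
|TSO outcomes| = 10

B.a=0 C.a=0 C.b=0
B.a=0 C.a=0 C.b=1
B.a=0 C.a=0 C.b=2
B.a=0 C.a=1 C.b=1
B.a=0 C.a=1 C.b=2
B.a=1 C.a=0 C.b=0
B.a=1 C.a=0 C.b=1
B.a=1 C.a=0 C.b=2
B.a=1 C.a=1 C.b=1
B.a=1 C.a=1 C.b=2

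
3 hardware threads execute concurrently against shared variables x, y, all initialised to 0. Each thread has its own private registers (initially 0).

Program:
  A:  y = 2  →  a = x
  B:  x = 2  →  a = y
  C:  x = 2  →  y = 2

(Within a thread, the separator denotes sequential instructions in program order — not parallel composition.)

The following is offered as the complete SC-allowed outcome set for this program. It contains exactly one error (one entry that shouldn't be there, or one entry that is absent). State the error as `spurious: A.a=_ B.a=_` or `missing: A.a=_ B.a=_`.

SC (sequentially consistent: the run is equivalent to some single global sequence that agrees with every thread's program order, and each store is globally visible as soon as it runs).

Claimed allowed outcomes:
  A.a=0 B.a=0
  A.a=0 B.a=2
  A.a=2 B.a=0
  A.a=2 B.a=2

outcome vector order: (A.a,B.a)
SC: 3 outcomes — {(0,2) (2,0) (2,2)}
claimed∖SC = {(0,0)}

spurious: A.a=0 B.a=0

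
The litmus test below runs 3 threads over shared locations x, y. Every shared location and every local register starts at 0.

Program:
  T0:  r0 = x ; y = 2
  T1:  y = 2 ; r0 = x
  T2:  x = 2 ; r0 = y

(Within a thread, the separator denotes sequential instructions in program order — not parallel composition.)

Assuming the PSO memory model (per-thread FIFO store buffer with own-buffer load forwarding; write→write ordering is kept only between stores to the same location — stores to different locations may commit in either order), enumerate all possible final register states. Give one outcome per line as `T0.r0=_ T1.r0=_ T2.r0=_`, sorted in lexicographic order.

T0.r0=0 T1.r0=0 T2.r0=0
T0.r0=0 T1.r0=0 T2.r0=2
T0.r0=0 T1.r0=2 T2.r0=0
T0.r0=0 T1.r0=2 T2.r0=2
T0.r0=2 T1.r0=0 T2.r0=0
T0.r0=2 T1.r0=0 T2.r0=2
T0.r0=2 T1.r0=2 T2.r0=0
T0.r0=2 T1.r0=2 T2.r0=2

outcome vector order: (T0.r0,T1.r0,T2.r0)
|PSO outcomes| = 8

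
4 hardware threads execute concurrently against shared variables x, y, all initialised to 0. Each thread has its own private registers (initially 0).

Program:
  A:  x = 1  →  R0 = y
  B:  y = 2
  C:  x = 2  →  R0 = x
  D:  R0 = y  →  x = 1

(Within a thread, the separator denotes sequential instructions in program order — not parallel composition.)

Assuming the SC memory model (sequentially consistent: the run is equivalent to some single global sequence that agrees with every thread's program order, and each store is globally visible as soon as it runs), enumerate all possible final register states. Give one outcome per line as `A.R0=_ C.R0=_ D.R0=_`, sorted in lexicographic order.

A.R0=0 C.R0=1 D.R0=0
A.R0=0 C.R0=1 D.R0=2
A.R0=0 C.R0=2 D.R0=0
A.R0=0 C.R0=2 D.R0=2
A.R0=2 C.R0=1 D.R0=0
A.R0=2 C.R0=1 D.R0=2
A.R0=2 C.R0=2 D.R0=0
A.R0=2 C.R0=2 D.R0=2

outcome vector order: (A.R0,C.R0,D.R0)
|SC outcomes| = 8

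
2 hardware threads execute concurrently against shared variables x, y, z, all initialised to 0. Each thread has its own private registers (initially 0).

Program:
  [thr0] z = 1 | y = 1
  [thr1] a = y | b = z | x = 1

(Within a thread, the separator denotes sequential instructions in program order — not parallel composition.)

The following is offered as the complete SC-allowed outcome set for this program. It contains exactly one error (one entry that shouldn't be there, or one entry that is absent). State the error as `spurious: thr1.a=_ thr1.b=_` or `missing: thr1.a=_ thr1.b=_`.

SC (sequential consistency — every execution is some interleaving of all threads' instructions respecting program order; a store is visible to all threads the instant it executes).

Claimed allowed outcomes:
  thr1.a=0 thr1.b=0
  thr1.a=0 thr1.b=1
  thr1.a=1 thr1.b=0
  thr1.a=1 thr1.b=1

spurious: thr1.a=1 thr1.b=0

outcome vector order: (thr1.a,thr1.b)
SC: 3 outcomes — {0/0; 0/1; 1/1}
claimed∖SC = {1/0}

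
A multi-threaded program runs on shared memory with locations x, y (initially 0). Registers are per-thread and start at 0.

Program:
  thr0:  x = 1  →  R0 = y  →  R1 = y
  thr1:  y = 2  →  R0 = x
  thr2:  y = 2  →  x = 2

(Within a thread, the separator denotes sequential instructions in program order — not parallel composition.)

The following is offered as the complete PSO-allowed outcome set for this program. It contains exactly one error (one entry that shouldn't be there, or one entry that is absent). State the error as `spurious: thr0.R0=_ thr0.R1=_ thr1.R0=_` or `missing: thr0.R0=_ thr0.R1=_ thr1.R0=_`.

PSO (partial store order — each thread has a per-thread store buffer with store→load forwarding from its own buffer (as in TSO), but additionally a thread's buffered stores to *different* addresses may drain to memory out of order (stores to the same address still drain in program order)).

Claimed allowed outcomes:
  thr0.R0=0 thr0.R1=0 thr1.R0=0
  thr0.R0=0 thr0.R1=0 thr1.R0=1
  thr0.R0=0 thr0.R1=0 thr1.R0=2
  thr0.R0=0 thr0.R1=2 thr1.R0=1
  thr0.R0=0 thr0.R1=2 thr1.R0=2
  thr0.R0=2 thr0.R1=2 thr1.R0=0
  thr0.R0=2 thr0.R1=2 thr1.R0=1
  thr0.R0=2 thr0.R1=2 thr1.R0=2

outcome vector order: (thr0.R0,thr0.R1,thr1.R0)
PSO: 9 outcomes — {000, 001, 002, 020, 021, 022, 220, 221, 222}
PSO∖claimed = {020}

missing: thr0.R0=0 thr0.R1=2 thr1.R0=0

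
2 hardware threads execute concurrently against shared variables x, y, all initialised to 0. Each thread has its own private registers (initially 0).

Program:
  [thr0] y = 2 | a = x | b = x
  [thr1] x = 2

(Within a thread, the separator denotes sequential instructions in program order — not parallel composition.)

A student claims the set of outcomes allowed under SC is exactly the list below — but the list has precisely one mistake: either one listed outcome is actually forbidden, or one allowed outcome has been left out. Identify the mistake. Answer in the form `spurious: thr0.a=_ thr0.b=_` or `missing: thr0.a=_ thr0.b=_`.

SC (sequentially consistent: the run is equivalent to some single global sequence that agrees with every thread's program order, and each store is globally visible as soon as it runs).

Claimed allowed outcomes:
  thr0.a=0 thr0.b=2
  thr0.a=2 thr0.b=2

outcome vector order: (thr0.a,thr0.b)
SC: 3 outcomes — {<0 0> <0 2> <2 2>}
SC∖claimed = {<0 0>}

missing: thr0.a=0 thr0.b=0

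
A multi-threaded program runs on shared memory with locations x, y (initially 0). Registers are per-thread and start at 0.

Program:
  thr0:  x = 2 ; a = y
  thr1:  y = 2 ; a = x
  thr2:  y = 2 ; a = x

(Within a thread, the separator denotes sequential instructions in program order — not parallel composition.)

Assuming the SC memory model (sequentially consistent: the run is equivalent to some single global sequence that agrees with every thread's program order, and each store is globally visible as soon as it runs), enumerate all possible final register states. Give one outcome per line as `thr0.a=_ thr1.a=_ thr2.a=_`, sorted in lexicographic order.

thr0.a=0 thr1.a=2 thr2.a=2
thr0.a=2 thr1.a=0 thr2.a=0
thr0.a=2 thr1.a=0 thr2.a=2
thr0.a=2 thr1.a=2 thr2.a=0
thr0.a=2 thr1.a=2 thr2.a=2

outcome vector order: (thr0.a,thr1.a,thr2.a)
|SC outcomes| = 5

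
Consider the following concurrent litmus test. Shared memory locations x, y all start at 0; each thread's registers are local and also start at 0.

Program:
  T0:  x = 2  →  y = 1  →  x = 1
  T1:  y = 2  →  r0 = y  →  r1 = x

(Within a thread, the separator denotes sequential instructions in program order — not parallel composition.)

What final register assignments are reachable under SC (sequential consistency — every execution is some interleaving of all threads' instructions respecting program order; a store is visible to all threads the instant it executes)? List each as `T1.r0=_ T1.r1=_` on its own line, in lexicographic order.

T1.r0=1 T1.r1=1
T1.r0=1 T1.r1=2
T1.r0=2 T1.r1=0
T1.r0=2 T1.r1=1
T1.r0=2 T1.r1=2

outcome vector order: (T1.r0,T1.r1)
|SC outcomes| = 5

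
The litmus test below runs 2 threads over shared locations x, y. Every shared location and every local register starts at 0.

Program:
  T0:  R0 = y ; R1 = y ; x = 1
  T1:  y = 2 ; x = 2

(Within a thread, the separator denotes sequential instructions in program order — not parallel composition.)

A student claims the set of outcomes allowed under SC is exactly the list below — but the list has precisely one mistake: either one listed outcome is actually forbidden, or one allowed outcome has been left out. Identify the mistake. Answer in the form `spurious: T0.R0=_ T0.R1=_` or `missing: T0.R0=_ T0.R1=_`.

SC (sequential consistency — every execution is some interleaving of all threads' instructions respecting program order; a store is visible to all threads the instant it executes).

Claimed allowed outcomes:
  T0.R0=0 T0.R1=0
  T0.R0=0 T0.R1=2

missing: T0.R0=2 T0.R1=2

outcome vector order: (T0.R0,T0.R1)
under SC → (0,0), (0,2), (2,2)
SC∖claimed = {(2,2)}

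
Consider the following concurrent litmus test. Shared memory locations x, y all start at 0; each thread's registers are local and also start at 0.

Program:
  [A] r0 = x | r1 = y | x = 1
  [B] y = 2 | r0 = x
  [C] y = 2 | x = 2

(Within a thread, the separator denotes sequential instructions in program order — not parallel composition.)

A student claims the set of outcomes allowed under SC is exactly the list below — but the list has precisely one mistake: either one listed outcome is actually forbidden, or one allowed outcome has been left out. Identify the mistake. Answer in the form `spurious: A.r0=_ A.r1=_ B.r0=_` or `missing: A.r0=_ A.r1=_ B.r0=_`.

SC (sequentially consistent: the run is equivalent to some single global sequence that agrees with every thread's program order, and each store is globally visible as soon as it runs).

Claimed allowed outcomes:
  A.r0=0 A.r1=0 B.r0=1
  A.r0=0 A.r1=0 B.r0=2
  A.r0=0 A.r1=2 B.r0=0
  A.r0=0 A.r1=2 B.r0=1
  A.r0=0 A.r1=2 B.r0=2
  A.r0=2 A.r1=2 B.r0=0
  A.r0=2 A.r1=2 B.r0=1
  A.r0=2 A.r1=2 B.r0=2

outcome vector order: (A.r0,A.r1,B.r0)
[SC] allowed = {(0,0,0); (0,0,1); (0,0,2); (0,2,0); (0,2,1); (0,2,2); (2,2,0); (2,2,1); (2,2,2)}
SC∖claimed = {(0,0,0)}

missing: A.r0=0 A.r1=0 B.r0=0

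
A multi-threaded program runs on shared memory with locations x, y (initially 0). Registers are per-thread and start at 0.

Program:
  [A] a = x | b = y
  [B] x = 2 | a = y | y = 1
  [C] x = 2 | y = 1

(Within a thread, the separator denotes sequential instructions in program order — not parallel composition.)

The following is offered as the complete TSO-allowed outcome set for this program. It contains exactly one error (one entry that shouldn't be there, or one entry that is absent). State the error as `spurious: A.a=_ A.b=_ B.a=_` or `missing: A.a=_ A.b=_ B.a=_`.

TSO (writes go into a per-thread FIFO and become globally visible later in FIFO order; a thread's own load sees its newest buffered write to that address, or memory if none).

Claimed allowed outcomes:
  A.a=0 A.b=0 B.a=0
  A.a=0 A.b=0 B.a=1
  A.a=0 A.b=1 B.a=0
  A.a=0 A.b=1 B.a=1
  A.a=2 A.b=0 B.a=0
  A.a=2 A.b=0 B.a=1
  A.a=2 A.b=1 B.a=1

outcome vector order: (A.a,A.b,B.a)
under TSO → <0 0 0> <0 0 1> <0 1 0> <0 1 1> <2 0 0> <2 0 1> <2 1 0> <2 1 1>
TSO∖claimed = {<2 1 0>}

missing: A.a=2 A.b=1 B.a=0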